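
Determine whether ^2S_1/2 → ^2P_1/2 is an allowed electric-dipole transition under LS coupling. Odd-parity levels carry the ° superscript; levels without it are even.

Parity must change: even → even — violated.
ΔS = 0: S: 1/2 → 1/2 — satisfied.
ΔL = 0, ±1 (not L=0↔0): L: 0 → 1, ΔL = +1 — satisfied.
ΔJ = 0, ±1 (not J=0↔0): J: 1/2 → 1/2, ΔJ = +0 — satisfied.
Rule(s) violated: parity.

forbidden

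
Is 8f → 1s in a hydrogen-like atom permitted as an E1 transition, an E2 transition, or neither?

Δl = 0 − 3 = -3; l_i + l_f = 3.
E1 (Δl = ±1): not satisfied.
E2 (Δl = 0,±2, l_i+l_f ≥ 2): not satisfied.

neither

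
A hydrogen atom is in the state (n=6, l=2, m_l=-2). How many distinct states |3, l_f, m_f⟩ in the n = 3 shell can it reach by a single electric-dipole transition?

E1 requires Δl = ±1, so l_f ∈ {1, 3}; with 0 ≤ l_f ≤ n_f−1 = 2, the allowed l_f values are {1}.
For l_f = 1: m_f ∈ {m_i−1, m_i, m_i+1} ∩ [−1, 1] = {-1} → 1 state.
Total: 1.

1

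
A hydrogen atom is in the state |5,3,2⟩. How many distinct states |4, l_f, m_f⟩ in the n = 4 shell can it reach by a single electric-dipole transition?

2

E1 requires Δl = ±1, so l_f ∈ {2, 4}; with 0 ≤ l_f ≤ n_f−1 = 3, the allowed l_f values are {2}.
For l_f = 2: m_f ∈ {m_i−1, m_i, m_i+1} ∩ [−2, 2] = {1, 2} → 2 states.
Total: 2.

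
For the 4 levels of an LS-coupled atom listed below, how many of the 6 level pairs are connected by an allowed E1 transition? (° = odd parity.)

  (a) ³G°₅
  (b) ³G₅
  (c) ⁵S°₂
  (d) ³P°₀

(a)–(b): allowed.
(a)–(c): forbidden (parity, ΔS, ΔL, ΔJ).
(a)–(d): forbidden (parity, ΔL, ΔJ).
(b)–(c): forbidden (ΔS, ΔL, ΔJ).
(b)–(d): forbidden (ΔL, ΔJ).
(c)–(d): forbidden (parity, ΔS, ΔJ).
Allowed pairs: 1 of 6.

1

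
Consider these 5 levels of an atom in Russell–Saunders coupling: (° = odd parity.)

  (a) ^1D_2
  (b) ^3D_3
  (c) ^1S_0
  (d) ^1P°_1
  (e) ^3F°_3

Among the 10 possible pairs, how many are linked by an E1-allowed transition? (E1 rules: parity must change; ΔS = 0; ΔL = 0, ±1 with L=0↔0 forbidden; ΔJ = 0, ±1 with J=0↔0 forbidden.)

(a)–(b): forbidden (parity, ΔS).
(a)–(c): forbidden (parity, ΔL, ΔJ).
(a)–(d): allowed.
(a)–(e): forbidden (ΔS).
(b)–(c): forbidden (parity, ΔS, ΔL, ΔJ).
(b)–(d): forbidden (ΔS, ΔJ).
(b)–(e): allowed.
(c)–(d): allowed.
(c)–(e): forbidden (ΔS, ΔL, ΔJ).
(d)–(e): forbidden (parity, ΔS, ΔL, ΔJ).
Allowed pairs: 3 of 10.

3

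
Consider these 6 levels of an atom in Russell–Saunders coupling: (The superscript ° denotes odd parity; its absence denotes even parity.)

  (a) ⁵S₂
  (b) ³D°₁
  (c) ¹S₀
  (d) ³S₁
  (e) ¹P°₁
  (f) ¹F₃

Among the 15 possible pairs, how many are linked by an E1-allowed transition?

1

(a)–(b): forbidden (ΔS, ΔL).
(a)–(c): forbidden (parity, ΔS, ΔL, ΔJ).
(a)–(d): forbidden (parity, ΔS, ΔL).
(a)–(e): forbidden (ΔS).
(a)–(f): forbidden (parity, ΔS, ΔL).
(b)–(c): forbidden (ΔS, ΔL).
(b)–(d): forbidden (ΔL).
(b)–(e): forbidden (parity, ΔS).
(b)–(f): forbidden (ΔS, ΔJ).
(c)–(d): forbidden (parity, ΔS, ΔL).
(c)–(e): allowed.
(c)–(f): forbidden (parity, ΔL, ΔJ).
(d)–(e): forbidden (ΔS).
(d)–(f): forbidden (parity, ΔS, ΔL, ΔJ).
(e)–(f): forbidden (ΔL, ΔJ).
Allowed pairs: 1 of 15.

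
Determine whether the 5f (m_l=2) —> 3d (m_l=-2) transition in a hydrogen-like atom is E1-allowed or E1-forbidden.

l: 3 → 2 (Δl = -1). Δl = ±1 passes.
Δm_l = -2 − (2) = -4. E1 requires Δm_l = 0, ±1: fails.
The transition is electric-dipole forbidden.

forbidden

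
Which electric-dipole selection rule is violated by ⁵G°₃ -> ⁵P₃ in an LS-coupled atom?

the ΔL = 0, ±1 rule

Reading off the term symbols: S 2→2, L 4→1, J 3→3, parity odd→even.
Parity must change: odd → even — satisfied.
ΔS = 0: S: 2 → 2 — satisfied.
ΔL = 0, ±1 (not L=0↔0): L: 4 → 1, ΔL = -3 — violated.
ΔJ = 0, ±1 (not J=0↔0): J: 3 → 3, ΔJ = +0 — satisfied.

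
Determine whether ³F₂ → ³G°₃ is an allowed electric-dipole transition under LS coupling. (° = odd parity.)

Parity must change: even → odd — satisfied.
ΔS = 0: S: 1 → 1 — satisfied.
ΔL = 0, ±1 (not L=0↔0): L: 3 → 4, ΔL = +1 — satisfied.
ΔJ = 0, ±1 (not J=0↔0): J: 2 → 3, ΔJ = +1 — satisfied.
All four E1 rules are satisfied.

allowed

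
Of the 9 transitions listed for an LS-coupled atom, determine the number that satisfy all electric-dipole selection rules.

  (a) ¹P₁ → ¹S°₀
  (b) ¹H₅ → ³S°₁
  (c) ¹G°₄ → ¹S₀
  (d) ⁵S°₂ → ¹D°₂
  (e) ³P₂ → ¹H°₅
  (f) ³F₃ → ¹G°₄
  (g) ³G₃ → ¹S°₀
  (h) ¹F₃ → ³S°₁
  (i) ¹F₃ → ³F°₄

(a) allowed
(b) forbidden (ΔS, ΔL, ΔJ fail)
(c) forbidden (ΔL, ΔJ fail)
(d) forbidden (parity, ΔS, ΔL fail)
(e) forbidden (ΔS, ΔL, ΔJ fail)
(f) forbidden (ΔS fails)
(g) forbidden (ΔS, ΔL, ΔJ fail)
(h) forbidden (ΔS, ΔL, ΔJ fail)
(i) forbidden (ΔS fails)
Total allowed: 1 of 9.

1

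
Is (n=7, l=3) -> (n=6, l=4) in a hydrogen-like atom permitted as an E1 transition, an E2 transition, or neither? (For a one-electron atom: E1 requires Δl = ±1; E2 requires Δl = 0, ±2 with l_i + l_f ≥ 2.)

Δl = 4 − 3 = +1; l_i + l_f = 7.
E1 (Δl = ±1): satisfied.
E2 (Δl = 0,±2, l_i+l_f ≥ 2): not satisfied.

E1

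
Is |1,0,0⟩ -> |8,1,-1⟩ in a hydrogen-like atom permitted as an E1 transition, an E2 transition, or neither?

E1

Δl = 1 − 0 = +1; l_i + l_f = 1.
Δm_l = -1.
E1 (Δl = ±1, |Δm_l| ≤ 1): satisfied.
E2 (Δl = 0,±2, l_i+l_f ≥ 2, |Δm_l| ≤ 2): not satisfied.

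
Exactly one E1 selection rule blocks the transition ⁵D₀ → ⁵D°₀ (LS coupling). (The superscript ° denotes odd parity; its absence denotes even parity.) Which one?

the J=0 ↔ J=0 exclusion

Reading off the term symbols: S 2→2, L 2→2, J 0→0, parity even→odd.
ΔJ = 0, ±1 (not J=0↔0): J: 0 → 0, ΔJ = +0 — ✗.
ΔL = 0, ±1 (not L=0↔0): L: 2 → 2, ΔL = +0 — ✓.
Parity must change: even → odd — ✓.
ΔS = 0: S: 2 → 2 — ✓.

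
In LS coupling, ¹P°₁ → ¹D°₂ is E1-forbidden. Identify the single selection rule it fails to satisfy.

parity

Parity must change: odd → odd — fails.
ΔS = 0: S: 0 → 0 — passes.
ΔL = 0, ±1 (not L=0↔0): L: 1 → 2, ΔL = +1 — passes.
ΔJ = 0, ±1 (not J=0↔0): J: 1 → 2, ΔJ = +1 — passes.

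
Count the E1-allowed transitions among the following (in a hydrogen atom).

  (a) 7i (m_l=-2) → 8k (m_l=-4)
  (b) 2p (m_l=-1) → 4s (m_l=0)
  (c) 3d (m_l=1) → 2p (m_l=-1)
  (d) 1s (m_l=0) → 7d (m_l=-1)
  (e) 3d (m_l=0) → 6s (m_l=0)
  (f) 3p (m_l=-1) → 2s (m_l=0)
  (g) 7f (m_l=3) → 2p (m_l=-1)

(a) forbidden — Δm_l = -2 (E1 requires Δm_l = 0, ±1)
(b) allowed
(c) forbidden — Δm_l = -2 (E1 requires Δm_l = 0, ±1)
(d) forbidden — Δl = +2 (E1 requires Δl = ±1)
(e) forbidden — Δl = -2 (E1 requires Δl = ±1)
(f) allowed
(g) forbidden — Δl = -2 (E1 requires Δl = ±1); Δm_l = -4 (E1 requires Δm_l = 0, ±1)
Total allowed: 2 of 7.

2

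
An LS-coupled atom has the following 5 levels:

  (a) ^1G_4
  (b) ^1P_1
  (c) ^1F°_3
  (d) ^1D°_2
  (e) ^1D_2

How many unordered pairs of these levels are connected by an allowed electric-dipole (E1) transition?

4

(a)–(b): forbidden (parity, ΔL, ΔJ).
(a)–(c): allowed.
(a)–(d): forbidden (ΔL, ΔJ).
(a)–(e): forbidden (parity, ΔL, ΔJ).
(b)–(c): forbidden (ΔL, ΔJ).
(b)–(d): allowed.
(b)–(e): forbidden (parity).
(c)–(d): forbidden (parity).
(c)–(e): allowed.
(d)–(e): allowed.
Allowed pairs: 4 of 10.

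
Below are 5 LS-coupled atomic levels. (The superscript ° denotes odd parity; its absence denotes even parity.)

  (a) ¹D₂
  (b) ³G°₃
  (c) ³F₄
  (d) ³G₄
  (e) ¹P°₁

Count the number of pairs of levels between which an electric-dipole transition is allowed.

(a)–(b): forbidden (ΔS, ΔL).
(a)–(c): forbidden (parity, ΔS, ΔJ).
(a)–(d): forbidden (parity, ΔS, ΔL, ΔJ).
(a)–(e): allowed.
(b)–(c): allowed.
(b)–(d): allowed.
(b)–(e): forbidden (parity, ΔS, ΔL, ΔJ).
(c)–(d): forbidden (parity).
(c)–(e): forbidden (ΔS, ΔL, ΔJ).
(d)–(e): forbidden (ΔS, ΔL, ΔJ).
Allowed pairs: 3 of 10.

3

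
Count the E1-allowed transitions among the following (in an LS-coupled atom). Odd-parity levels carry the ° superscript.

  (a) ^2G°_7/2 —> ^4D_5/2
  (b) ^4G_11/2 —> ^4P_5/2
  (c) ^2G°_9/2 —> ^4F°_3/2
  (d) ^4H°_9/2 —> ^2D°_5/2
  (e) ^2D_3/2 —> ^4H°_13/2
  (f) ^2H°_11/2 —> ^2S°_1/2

0

(a) forbidden (ΔS, ΔL fail)
(b) forbidden (parity, ΔL, ΔJ fail)
(c) forbidden (parity, ΔS, ΔJ fail)
(d) forbidden (parity, ΔS, ΔL, ΔJ fail)
(e) forbidden (ΔS, ΔL, ΔJ fail)
(f) forbidden (parity, ΔL, ΔJ fail)
Total allowed: 0 of 6.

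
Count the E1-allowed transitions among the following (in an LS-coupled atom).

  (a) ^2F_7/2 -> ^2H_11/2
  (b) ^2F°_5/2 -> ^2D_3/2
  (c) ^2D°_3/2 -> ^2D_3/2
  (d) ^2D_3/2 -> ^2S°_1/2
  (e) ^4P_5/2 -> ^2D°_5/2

2

(a) forbidden (parity, ΔL, ΔJ fail)
(b) allowed
(c) allowed
(d) forbidden (ΔL fails)
(e) forbidden (ΔS fails)
Total allowed: 2 of 5.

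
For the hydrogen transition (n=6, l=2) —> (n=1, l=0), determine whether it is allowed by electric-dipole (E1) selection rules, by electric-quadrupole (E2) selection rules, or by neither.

E2

Δl = 0 − 2 = -2; l_i + l_f = 2.
E1 (Δl = ±1): not satisfied.
E2 (Δl = 0,±2, l_i+l_f ≥ 2): satisfied.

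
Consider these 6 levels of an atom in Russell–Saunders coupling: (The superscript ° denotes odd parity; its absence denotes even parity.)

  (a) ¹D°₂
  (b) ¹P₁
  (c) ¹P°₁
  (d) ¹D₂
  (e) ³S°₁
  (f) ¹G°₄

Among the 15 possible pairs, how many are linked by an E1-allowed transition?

(a)–(b): allowed.
(a)–(c): forbidden (parity).
(a)–(d): allowed.
(a)–(e): forbidden (parity, ΔS, ΔL).
(a)–(f): forbidden (parity, ΔL, ΔJ).
(b)–(c): allowed.
(b)–(d): forbidden (parity).
(b)–(e): forbidden (ΔS).
(b)–(f): forbidden (ΔL, ΔJ).
(c)–(d): allowed.
(c)–(e): forbidden (parity, ΔS).
(c)–(f): forbidden (parity, ΔL, ΔJ).
(d)–(e): forbidden (ΔS, ΔL).
(d)–(f): forbidden (ΔL, ΔJ).
(e)–(f): forbidden (parity, ΔS, ΔL, ΔJ).
Allowed pairs: 4 of 15.

4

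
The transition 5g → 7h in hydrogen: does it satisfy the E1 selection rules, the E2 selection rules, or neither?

Δl = 5 − 4 = +1; l_i + l_f = 9.
E1 (Δl = ±1): satisfied.
E2 (Δl = 0,±2, l_i+l_f ≥ 2): not satisfied.

E1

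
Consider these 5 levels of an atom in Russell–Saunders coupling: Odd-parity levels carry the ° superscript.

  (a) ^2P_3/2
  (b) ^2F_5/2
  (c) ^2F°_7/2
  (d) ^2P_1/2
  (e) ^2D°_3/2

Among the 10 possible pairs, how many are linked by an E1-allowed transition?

4

(a)–(b): forbidden (parity, ΔL).
(a)–(c): forbidden (ΔL, ΔJ).
(a)–(d): forbidden (parity).
(a)–(e): allowed.
(b)–(c): allowed.
(b)–(d): forbidden (parity, ΔL, ΔJ).
(b)–(e): allowed.
(c)–(d): forbidden (ΔL, ΔJ).
(c)–(e): forbidden (parity, ΔJ).
(d)–(e): allowed.
Allowed pairs: 4 of 10.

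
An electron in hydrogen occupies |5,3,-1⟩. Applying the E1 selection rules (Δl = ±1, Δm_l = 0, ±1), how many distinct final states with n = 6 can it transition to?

E1 requires Δl = ±1, so l_f ∈ {2, 4}; with 0 ≤ l_f ≤ n_f−1 = 5, the allowed l_f values are {2, 4}.
For l_f = 2: m_f ∈ {m_i−1, m_i, m_i+1} ∩ [−2, 2] = {-2, -1, 0} → 3 states.
For l_f = 4: m_f ∈ {m_i−1, m_i, m_i+1} ∩ [−4, 4] = {-2, -1, 0} → 3 states.
Total: 6.

6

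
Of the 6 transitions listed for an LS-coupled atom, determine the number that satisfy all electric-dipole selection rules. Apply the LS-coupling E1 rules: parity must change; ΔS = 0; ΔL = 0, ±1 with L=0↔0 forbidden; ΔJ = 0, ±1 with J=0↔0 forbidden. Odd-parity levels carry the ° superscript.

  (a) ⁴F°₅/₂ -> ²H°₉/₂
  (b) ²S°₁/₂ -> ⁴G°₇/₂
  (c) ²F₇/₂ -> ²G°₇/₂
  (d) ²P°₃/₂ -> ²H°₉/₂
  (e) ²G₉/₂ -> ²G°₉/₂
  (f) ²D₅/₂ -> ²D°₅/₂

3

(a) forbidden (parity, ΔS, ΔL, ΔJ fail)
(b) forbidden (parity, ΔS, ΔL, ΔJ fail)
(c) allowed
(d) forbidden (parity, ΔL, ΔJ fail)
(e) allowed
(f) allowed
Total allowed: 3 of 6.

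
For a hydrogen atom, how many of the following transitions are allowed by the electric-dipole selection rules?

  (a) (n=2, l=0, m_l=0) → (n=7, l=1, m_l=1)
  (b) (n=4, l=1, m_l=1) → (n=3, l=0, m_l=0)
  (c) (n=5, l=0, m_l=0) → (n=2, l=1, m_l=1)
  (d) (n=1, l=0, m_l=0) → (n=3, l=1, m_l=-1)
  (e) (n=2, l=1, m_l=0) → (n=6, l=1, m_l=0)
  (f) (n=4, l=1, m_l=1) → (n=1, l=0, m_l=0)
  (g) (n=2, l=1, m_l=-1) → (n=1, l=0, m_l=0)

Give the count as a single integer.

(a) allowed
(b) allowed
(c) allowed
(d) allowed
(e) forbidden — Δl = +0 (E1 requires Δl = ±1)
(f) allowed
(g) allowed
Total allowed: 6 of 7.

6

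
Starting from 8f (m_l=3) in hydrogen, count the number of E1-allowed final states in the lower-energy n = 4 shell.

E1 requires Δl = ±1, so l_f ∈ {2, 4}; with 0 ≤ l_f ≤ n_f−1 = 3, the allowed l_f values are {2}.
For l_f = 2: m_f ∈ {m_i−1, m_i, m_i+1} ∩ [−2, 2] = {2} → 1 state.
Total: 1.

1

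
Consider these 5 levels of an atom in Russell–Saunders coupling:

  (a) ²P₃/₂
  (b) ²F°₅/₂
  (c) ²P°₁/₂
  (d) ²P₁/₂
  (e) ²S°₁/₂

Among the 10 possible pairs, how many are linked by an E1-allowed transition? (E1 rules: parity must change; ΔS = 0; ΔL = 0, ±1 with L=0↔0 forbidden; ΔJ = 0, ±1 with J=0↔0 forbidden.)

4

(a)–(b): forbidden (ΔL).
(a)–(c): allowed.
(a)–(d): forbidden (parity).
(a)–(e): allowed.
(b)–(c): forbidden (parity, ΔL, ΔJ).
(b)–(d): forbidden (ΔL, ΔJ).
(b)–(e): forbidden (parity, ΔL, ΔJ).
(c)–(d): allowed.
(c)–(e): forbidden (parity).
(d)–(e): allowed.
Allowed pairs: 4 of 10.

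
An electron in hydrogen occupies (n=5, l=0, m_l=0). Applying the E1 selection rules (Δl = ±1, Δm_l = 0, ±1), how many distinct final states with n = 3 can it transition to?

3

E1 requires Δl = ±1, so l_f ∈ {-1, 1}; with 0 ≤ l_f ≤ n_f−1 = 2, the allowed l_f values are {1}.
For l_f = 1: m_f ∈ {m_i−1, m_i, m_i+1} ∩ [−1, 1] = {-1, 0, 1} → 3 states.
Total: 3.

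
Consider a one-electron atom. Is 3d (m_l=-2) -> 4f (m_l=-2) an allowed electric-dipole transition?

l: 2 → 3 (Δl = +1). Δl = ±1 passes.
Δm_l = -2 − (-2) = +0. E1 requires Δm_l = 0, ±1: passes.
All E1 selection rules are satisfied.

allowed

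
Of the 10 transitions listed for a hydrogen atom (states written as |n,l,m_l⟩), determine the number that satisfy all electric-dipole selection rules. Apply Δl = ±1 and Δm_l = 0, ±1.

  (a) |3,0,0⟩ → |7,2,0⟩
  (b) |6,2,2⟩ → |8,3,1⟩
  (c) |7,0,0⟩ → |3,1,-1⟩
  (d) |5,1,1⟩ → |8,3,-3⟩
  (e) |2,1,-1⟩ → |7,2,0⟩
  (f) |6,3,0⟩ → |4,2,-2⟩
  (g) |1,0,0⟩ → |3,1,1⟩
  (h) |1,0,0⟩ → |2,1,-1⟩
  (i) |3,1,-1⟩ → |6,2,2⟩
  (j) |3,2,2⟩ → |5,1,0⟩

5

(a) forbidden — Δl = +2 (E1 requires Δl = ±1)
(b) allowed
(c) allowed
(d) forbidden — Δl = +2 (E1 requires Δl = ±1); Δm_l = -4 (E1 requires Δm_l = 0, ±1)
(e) allowed
(f) forbidden — Δm_l = -2 (E1 requires Δm_l = 0, ±1)
(g) allowed
(h) allowed
(i) forbidden — Δm_l = +3 (E1 requires Δm_l = 0, ±1)
(j) forbidden — Δm_l = -2 (E1 requires Δm_l = 0, ±1)
Total allowed: 5 of 10.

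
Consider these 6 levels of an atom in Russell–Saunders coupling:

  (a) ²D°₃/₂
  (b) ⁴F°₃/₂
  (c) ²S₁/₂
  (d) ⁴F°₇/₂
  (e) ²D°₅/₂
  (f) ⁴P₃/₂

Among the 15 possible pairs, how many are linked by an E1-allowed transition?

0

(a)–(b): forbidden (parity, ΔS).
(a)–(c): forbidden (ΔL).
(a)–(d): forbidden (parity, ΔS, ΔJ).
(a)–(e): forbidden (parity).
(a)–(f): forbidden (ΔS).
(b)–(c): forbidden (ΔS, ΔL).
(b)–(d): forbidden (parity, ΔJ).
(b)–(e): forbidden (parity, ΔS).
(b)–(f): forbidden (ΔL).
(c)–(d): forbidden (ΔS, ΔL, ΔJ).
(c)–(e): forbidden (ΔL, ΔJ).
(c)–(f): forbidden (parity, ΔS).
(d)–(e): forbidden (parity, ΔS).
(d)–(f): forbidden (ΔL, ΔJ).
(e)–(f): forbidden (ΔS).
Allowed pairs: 0 of 15.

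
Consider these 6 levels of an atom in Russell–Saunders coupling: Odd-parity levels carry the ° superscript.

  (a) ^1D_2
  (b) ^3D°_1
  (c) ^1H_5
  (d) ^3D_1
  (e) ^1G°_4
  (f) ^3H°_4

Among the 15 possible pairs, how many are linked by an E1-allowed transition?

2

(a)–(b): forbidden (ΔS).
(a)–(c): forbidden (parity, ΔL, ΔJ).
(a)–(d): forbidden (parity, ΔS).
(a)–(e): forbidden (ΔL, ΔJ).
(a)–(f): forbidden (ΔS, ΔL, ΔJ).
(b)–(c): forbidden (ΔS, ΔL, ΔJ).
(b)–(d): allowed.
(b)–(e): forbidden (parity, ΔS, ΔL, ΔJ).
(b)–(f): forbidden (parity, ΔL, ΔJ).
(c)–(d): forbidden (parity, ΔS, ΔL, ΔJ).
(c)–(e): allowed.
(c)–(f): forbidden (ΔS).
(d)–(e): forbidden (ΔS, ΔL, ΔJ).
(d)–(f): forbidden (ΔL, ΔJ).
(e)–(f): forbidden (parity, ΔS).
Allowed pairs: 2 of 15.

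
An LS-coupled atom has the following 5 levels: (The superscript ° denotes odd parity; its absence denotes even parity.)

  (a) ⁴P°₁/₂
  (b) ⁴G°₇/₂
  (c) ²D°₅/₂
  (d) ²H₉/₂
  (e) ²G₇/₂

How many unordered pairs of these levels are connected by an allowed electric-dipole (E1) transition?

0

(a)–(b): forbidden (parity, ΔL, ΔJ).
(a)–(c): forbidden (parity, ΔS, ΔJ).
(a)–(d): forbidden (ΔS, ΔL, ΔJ).
(a)–(e): forbidden (ΔS, ΔL, ΔJ).
(b)–(c): forbidden (parity, ΔS, ΔL).
(b)–(d): forbidden (ΔS).
(b)–(e): forbidden (ΔS).
(c)–(d): forbidden (ΔL, ΔJ).
(c)–(e): forbidden (ΔL).
(d)–(e): forbidden (parity).
Allowed pairs: 0 of 10.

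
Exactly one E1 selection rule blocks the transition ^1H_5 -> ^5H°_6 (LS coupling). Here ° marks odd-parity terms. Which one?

the ΔS = 0 rule

Parity must change: even → odd — ✓.
ΔS = 0: S: 0 → 2 — ✗.
ΔL = 0, ±1 (not L=0↔0): L: 5 → 5, ΔL = +0 — ✓.
ΔJ = 0, ±1 (not J=0↔0): J: 5 → 6, ΔJ = +1 — ✓.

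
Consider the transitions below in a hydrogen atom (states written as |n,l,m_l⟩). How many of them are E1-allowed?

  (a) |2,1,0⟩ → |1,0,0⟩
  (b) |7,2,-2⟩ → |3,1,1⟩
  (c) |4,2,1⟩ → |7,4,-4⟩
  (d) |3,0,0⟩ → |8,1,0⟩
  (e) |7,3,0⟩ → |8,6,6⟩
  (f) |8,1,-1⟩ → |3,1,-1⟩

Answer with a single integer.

(a) allowed
(b) forbidden — Δm_l = +3 (E1 requires Δm_l = 0, ±1)
(c) forbidden — Δl = +2 (E1 requires Δl = ±1); Δm_l = -5 (E1 requires Δm_l = 0, ±1)
(d) allowed
(e) forbidden — Δl = +3 (E1 requires Δl = ±1); Δm_l = +6 (E1 requires Δm_l = 0, ±1)
(f) forbidden — Δl = +0 (E1 requires Δl = ±1)
Total allowed: 2 of 6.

2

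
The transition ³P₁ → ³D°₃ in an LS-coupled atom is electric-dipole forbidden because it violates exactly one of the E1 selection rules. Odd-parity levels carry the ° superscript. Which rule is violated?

Parity must change: even → odd — satisfied.
ΔS = 0: S: 1 → 1 — satisfied.
ΔL = 0, ±1 (not L=0↔0): L: 1 → 2, ΔL = +1 — satisfied.
ΔJ = 0, ±1 (not J=0↔0): J: 1 → 3, ΔJ = +2 — violated.

the ΔJ = 0, ±1 rule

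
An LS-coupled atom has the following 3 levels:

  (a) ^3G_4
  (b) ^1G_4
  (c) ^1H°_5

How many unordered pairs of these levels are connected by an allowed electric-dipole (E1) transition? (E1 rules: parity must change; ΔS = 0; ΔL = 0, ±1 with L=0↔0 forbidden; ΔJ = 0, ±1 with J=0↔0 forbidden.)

(a)–(b): forbidden (parity, ΔS).
(a)–(c): forbidden (ΔS).
(b)–(c): allowed.
Allowed pairs: 1 of 3.

1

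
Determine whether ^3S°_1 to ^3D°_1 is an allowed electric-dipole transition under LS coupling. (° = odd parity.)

Reading off the term symbols: S 1→1, L 0→2, J 1→1, parity odd→odd.
ΔS = 0: S: 1 → 1 — ok.
ΔL = 0, ±1 (not L=0↔0): L: 0 → 2, ΔL = +2 — fails.
ΔJ = 0, ±1 (not J=0↔0): J: 1 → 1, ΔJ = +0 — ok.
Parity must change: odd → odd — fails.
Rule(s) violated: parity, ΔL.

forbidden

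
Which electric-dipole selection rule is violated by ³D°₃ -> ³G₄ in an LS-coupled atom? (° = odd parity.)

Initial level: S=1, L=2, J=3, parity odd. Final level: S=1, L=4, J=4, parity even.
ΔL = 0, ±1 (not L=0↔0): L: 2 → 4, ΔL = +2 — fails.
ΔS = 0: S: 1 → 1 — ok.
ΔJ = 0, ±1 (not J=0↔0): J: 3 → 4, ΔJ = +1 — ok.
Parity must change: odd → even — ok.

the ΔL = 0, ±1 rule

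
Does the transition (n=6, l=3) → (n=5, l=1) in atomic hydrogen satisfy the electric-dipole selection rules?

forbidden

Initial l = 3, final l = 1, so Δl = -2. E1 requires Δl = ±1: fails.
The transition is electric-dipole forbidden.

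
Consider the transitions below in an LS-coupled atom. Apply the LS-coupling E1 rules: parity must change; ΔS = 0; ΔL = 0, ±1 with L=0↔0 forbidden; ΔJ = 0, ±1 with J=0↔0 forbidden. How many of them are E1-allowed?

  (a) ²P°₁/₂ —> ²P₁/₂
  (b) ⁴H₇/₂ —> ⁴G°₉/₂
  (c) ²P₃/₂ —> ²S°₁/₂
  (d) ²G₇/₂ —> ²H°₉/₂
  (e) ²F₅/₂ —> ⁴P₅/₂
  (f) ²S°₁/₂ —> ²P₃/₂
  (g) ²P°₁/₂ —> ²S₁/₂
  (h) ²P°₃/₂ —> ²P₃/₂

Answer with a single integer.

(a) allowed
(b) allowed
(c) allowed
(d) allowed
(e) forbidden (parity, ΔS, ΔL fail)
(f) allowed
(g) allowed
(h) allowed
Total allowed: 7 of 8.

7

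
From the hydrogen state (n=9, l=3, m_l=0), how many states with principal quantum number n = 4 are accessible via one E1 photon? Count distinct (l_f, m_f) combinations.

E1 requires Δl = ±1, so l_f ∈ {2, 4}; with 0 ≤ l_f ≤ n_f−1 = 3, the allowed l_f values are {2}.
For l_f = 2: m_f ∈ {m_i−1, m_i, m_i+1} ∩ [−2, 2] = {-1, 0, 1} → 3 states.
Total: 3.

3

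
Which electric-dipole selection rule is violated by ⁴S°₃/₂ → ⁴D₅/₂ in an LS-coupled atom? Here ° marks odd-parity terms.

Reading off the term symbols: S 3/2→3/2, L 0→2, J 3/2→5/2, parity odd→even.
Parity must change: odd → even — passes.
ΔS = 0: S: 3/2 → 3/2 — passes.
ΔL = 0, ±1 (not L=0↔0): L: 0 → 2, ΔL = +2 — fails.
ΔJ = 0, ±1 (not J=0↔0): J: 3/2 → 5/2, ΔJ = +1 — passes.

the ΔL = 0, ±1 rule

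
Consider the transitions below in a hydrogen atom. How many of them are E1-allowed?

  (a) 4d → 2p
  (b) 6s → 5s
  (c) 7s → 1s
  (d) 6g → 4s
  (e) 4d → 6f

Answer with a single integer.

(a) allowed
(b) forbidden — Δl = +0 (E1 requires Δl = ±1)
(c) forbidden — Δl = +0 (E1 requires Δl = ±1)
(d) forbidden — Δl = -4 (E1 requires Δl = ±1)
(e) allowed
Total allowed: 2 of 5.

2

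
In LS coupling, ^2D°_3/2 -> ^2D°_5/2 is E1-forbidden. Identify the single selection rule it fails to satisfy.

Parity must change: odd → odd — ✗.
ΔS = 0: S: 1/2 → 1/2 — ✓.
ΔL = 0, ±1 (not L=0↔0): L: 2 → 2, ΔL = +0 — ✓.
ΔJ = 0, ±1 (not J=0↔0): J: 3/2 → 5/2, ΔJ = +1 — ✓.

parity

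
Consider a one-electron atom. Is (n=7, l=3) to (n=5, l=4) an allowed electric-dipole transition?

Initial l = 3, final l = 4, so Δl = +1. E1 requires Δl = ±1: ok.
All E1 selection rules are satisfied.

allowed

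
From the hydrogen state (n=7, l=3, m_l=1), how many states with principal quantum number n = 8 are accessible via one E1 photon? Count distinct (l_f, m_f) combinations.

E1 requires Δl = ±1, so l_f ∈ {2, 4}; with 0 ≤ l_f ≤ n_f−1 = 7, the allowed l_f values are {2, 4}.
For l_f = 2: m_f ∈ {m_i−1, m_i, m_i+1} ∩ [−2, 2] = {0, 1, 2} → 3 states.
For l_f = 4: m_f ∈ {m_i−1, m_i, m_i+1} ∩ [−4, 4] = {0, 1, 2} → 3 states.
Total: 6.

6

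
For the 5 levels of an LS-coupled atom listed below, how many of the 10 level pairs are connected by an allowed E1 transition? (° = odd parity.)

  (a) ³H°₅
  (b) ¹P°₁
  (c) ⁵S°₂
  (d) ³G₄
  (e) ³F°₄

2

(a)–(b): forbidden (parity, ΔS, ΔL, ΔJ).
(a)–(c): forbidden (parity, ΔS, ΔL, ΔJ).
(a)–(d): allowed.
(a)–(e): forbidden (parity, ΔL).
(b)–(c): forbidden (parity, ΔS).
(b)–(d): forbidden (ΔS, ΔL, ΔJ).
(b)–(e): forbidden (parity, ΔS, ΔL, ΔJ).
(c)–(d): forbidden (ΔS, ΔL, ΔJ).
(c)–(e): forbidden (parity, ΔS, ΔL, ΔJ).
(d)–(e): allowed.
Allowed pairs: 2 of 10.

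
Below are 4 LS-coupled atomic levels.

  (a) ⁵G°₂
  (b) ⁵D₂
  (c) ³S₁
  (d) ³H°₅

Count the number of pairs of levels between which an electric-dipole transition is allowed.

0

(a)–(b): forbidden (ΔL).
(a)–(c): forbidden (ΔS, ΔL).
(a)–(d): forbidden (parity, ΔS, ΔJ).
(b)–(c): forbidden (parity, ΔS, ΔL).
(b)–(d): forbidden (ΔS, ΔL, ΔJ).
(c)–(d): forbidden (ΔL, ΔJ).
Allowed pairs: 0 of 6.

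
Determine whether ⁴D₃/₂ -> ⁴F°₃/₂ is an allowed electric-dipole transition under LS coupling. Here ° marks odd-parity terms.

allowed

ΔJ = 0, ±1 (not J=0↔0): J: 3/2 → 3/2, ΔJ = +0 — passes.
ΔL = 0, ±1 (not L=0↔0): L: 2 → 3, ΔL = +1 — passes.
ΔS = 0: S: 3/2 → 3/2 — passes.
Parity must change: even → odd — passes.
All four E1 rules are satisfied.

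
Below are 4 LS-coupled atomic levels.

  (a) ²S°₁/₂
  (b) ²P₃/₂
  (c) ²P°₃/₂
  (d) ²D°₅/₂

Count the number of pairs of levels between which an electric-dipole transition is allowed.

3

(a)–(b): allowed.
(a)–(c): forbidden (parity).
(a)–(d): forbidden (parity, ΔL, ΔJ).
(b)–(c): allowed.
(b)–(d): allowed.
(c)–(d): forbidden (parity).
Allowed pairs: 3 of 6.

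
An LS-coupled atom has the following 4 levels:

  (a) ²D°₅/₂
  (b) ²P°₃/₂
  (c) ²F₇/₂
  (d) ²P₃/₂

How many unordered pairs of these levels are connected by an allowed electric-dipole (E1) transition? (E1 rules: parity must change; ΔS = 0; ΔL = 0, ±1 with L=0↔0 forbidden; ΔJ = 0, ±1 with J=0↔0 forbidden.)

3

(a)–(b): forbidden (parity).
(a)–(c): allowed.
(a)–(d): allowed.
(b)–(c): forbidden (ΔL, ΔJ).
(b)–(d): allowed.
(c)–(d): forbidden (parity, ΔL, ΔJ).
Allowed pairs: 3 of 6.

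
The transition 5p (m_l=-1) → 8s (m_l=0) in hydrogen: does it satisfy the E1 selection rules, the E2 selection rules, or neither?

Δl = 0 − 1 = -1; l_i + l_f = 1.
Δm_l = +1.
E1 (Δl = ±1, |Δm_l| ≤ 1): satisfied.
E2 (Δl = 0,±2, l_i+l_f ≥ 2, |Δm_l| ≤ 2): not satisfied.

E1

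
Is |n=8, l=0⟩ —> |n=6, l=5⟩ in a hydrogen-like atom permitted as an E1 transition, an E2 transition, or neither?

neither

Δl = 5 − 0 = +5; l_i + l_f = 5.
E1 (Δl = ±1): not satisfied.
E2 (Δl = 0,±2, l_i+l_f ≥ 2): not satisfied.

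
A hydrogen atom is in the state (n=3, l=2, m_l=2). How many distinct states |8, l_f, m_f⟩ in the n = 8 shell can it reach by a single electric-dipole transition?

E1 requires Δl = ±1, so l_f ∈ {1, 3}; with 0 ≤ l_f ≤ n_f−1 = 7, the allowed l_f values are {1, 3}.
For l_f = 1: m_f ∈ {m_i−1, m_i, m_i+1} ∩ [−1, 1] = {1} → 1 state.
For l_f = 3: m_f ∈ {m_i−1, m_i, m_i+1} ∩ [−3, 3] = {1, 2, 3} → 3 states.
Total: 4.

4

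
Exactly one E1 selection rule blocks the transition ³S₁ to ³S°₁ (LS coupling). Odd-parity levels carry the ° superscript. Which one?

the L=0 ↔ L=0 exclusion

Reading off the term symbols: S 1→1, L 0→0, J 1→1, parity even→odd.
Parity must change: even → odd — ok.
ΔS = 0: S: 1 → 1 — ok.
ΔL = 0, ±1 (not L=0↔0): L: 0 → 0, ΔL = +0 — fails.
ΔJ = 0, ±1 (not J=0↔0): J: 1 → 1, ΔJ = +0 — ok.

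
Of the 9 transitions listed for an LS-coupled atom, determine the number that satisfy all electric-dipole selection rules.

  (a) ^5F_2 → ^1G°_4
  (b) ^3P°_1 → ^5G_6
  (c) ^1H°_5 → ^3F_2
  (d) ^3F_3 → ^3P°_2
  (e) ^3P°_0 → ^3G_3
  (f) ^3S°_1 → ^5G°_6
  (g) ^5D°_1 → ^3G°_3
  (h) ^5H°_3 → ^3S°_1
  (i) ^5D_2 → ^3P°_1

(a) forbidden (ΔS, ΔJ fail)
(b) forbidden (ΔS, ΔL, ΔJ fail)
(c) forbidden (ΔS, ΔL, ΔJ fail)
(d) forbidden (ΔL fails)
(e) forbidden (ΔL, ΔJ fail)
(f) forbidden (parity, ΔS, ΔL, ΔJ fail)
(g) forbidden (parity, ΔS, ΔL, ΔJ fail)
(h) forbidden (parity, ΔS, ΔL, ΔJ fail)
(i) forbidden (ΔS fails)
Total allowed: 0 of 9.

0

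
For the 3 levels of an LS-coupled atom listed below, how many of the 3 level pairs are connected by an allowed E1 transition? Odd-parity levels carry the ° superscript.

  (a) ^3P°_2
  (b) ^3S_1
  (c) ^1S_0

1

(a)–(b): allowed.
(a)–(c): forbidden (ΔS, ΔJ).
(b)–(c): forbidden (parity, ΔS, ΔL).
Allowed pairs: 1 of 3.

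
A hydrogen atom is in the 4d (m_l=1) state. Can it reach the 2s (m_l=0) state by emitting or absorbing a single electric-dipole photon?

Δl = 0 − 2 = -2; the E1 rule Δl = ±1 is fails.
Δm_l = 0 − (1) = -1. E1 requires Δm_l = 0, ±1: passes.
The transition is electric-dipole forbidden.

forbidden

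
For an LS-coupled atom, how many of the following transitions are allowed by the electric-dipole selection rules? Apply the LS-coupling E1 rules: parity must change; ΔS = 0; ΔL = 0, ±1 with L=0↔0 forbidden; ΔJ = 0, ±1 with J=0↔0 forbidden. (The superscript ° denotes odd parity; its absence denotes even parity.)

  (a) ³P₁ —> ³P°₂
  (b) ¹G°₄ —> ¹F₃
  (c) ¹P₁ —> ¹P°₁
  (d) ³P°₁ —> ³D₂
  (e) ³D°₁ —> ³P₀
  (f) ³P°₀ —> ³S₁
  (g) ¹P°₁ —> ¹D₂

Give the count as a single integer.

7

(a) allowed
(b) allowed
(c) allowed
(d) allowed
(e) allowed
(f) allowed
(g) allowed
Total allowed: 7 of 7.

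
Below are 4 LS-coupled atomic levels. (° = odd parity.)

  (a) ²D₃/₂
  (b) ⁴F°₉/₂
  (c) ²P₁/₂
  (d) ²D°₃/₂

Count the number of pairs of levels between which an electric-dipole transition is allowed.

(a)–(b): forbidden (ΔS, ΔJ).
(a)–(c): forbidden (parity).
(a)–(d): allowed.
(b)–(c): forbidden (ΔS, ΔL, ΔJ).
(b)–(d): forbidden (parity, ΔS, ΔJ).
(c)–(d): allowed.
Allowed pairs: 2 of 6.

2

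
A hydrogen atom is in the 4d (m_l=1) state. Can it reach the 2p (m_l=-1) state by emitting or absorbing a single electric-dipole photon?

Initial l = 2, final l = 1, so Δl = -1. E1 requires Δl = ±1: satisfied.
m_l: 1 → -1 (Δm_l = -2). |Δm_l| ≤ 1 violated.
The transition is electric-dipole forbidden.

forbidden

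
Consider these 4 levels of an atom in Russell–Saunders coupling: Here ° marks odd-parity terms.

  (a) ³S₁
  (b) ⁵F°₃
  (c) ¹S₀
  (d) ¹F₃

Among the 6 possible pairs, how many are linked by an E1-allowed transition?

(a)–(b): forbidden (ΔS, ΔL, ΔJ).
(a)–(c): forbidden (parity, ΔS, ΔL).
(a)–(d): forbidden (parity, ΔS, ΔL, ΔJ).
(b)–(c): forbidden (ΔS, ΔL, ΔJ).
(b)–(d): forbidden (ΔS).
(c)–(d): forbidden (parity, ΔL, ΔJ).
Allowed pairs: 0 of 6.

0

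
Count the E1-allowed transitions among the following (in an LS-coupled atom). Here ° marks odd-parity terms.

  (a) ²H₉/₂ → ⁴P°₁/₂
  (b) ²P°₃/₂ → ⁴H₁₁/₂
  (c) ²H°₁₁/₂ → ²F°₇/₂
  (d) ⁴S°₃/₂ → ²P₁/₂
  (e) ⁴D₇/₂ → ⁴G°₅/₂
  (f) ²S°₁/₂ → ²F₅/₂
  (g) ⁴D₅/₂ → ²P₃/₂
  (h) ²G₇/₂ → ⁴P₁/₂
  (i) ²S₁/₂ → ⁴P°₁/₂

0

(a) forbidden (ΔS, ΔL, ΔJ fail)
(b) forbidden (ΔS, ΔL, ΔJ fail)
(c) forbidden (parity, ΔL, ΔJ fail)
(d) forbidden (ΔS fails)
(e) forbidden (ΔL fails)
(f) forbidden (ΔL, ΔJ fail)
(g) forbidden (parity, ΔS fail)
(h) forbidden (parity, ΔS, ΔL, ΔJ fail)
(i) forbidden (ΔS fails)
Total allowed: 0 of 9.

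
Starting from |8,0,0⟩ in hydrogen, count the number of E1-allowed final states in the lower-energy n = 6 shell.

E1 requires Δl = ±1, so l_f ∈ {-1, 1}; with 0 ≤ l_f ≤ n_f−1 = 5, the allowed l_f values are {1}.
For l_f = 1: m_f ∈ {m_i−1, m_i, m_i+1} ∩ [−1, 1] = {-1, 0, 1} → 3 states.
Total: 3.

3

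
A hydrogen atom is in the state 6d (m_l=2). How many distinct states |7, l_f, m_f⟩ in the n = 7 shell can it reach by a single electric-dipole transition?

E1 requires Δl = ±1, so l_f ∈ {1, 3}; with 0 ≤ l_f ≤ n_f−1 = 6, the allowed l_f values are {1, 3}.
For l_f = 1: m_f ∈ {m_i−1, m_i, m_i+1} ∩ [−1, 1] = {1} → 1 state.
For l_f = 3: m_f ∈ {m_i−1, m_i, m_i+1} ∩ [−3, 3] = {1, 2, 3} → 3 states.
Total: 4.

4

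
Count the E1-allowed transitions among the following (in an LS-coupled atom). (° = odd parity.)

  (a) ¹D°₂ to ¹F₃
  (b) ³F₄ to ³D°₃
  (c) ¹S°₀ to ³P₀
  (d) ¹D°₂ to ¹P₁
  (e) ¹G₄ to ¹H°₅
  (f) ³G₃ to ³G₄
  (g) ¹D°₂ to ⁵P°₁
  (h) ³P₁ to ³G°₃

4

(a) allowed
(b) allowed
(c) forbidden (ΔS, ΔJ fail)
(d) allowed
(e) allowed
(f) forbidden (parity fails)
(g) forbidden (parity, ΔS fail)
(h) forbidden (ΔL, ΔJ fail)
Total allowed: 4 of 8.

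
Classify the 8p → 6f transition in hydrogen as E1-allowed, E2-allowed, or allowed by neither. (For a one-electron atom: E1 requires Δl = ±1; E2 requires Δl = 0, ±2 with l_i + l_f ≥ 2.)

E2

Δl = 3 − 1 = +2; l_i + l_f = 4.
E1 (Δl = ±1): not satisfied.
E2 (Δl = 0,±2, l_i+l_f ≥ 2): satisfied.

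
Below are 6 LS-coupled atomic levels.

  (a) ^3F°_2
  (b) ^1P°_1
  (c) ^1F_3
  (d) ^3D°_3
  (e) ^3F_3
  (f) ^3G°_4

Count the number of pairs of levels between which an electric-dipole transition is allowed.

3

(a)–(b): forbidden (parity, ΔS, ΔL).
(a)–(c): forbidden (ΔS).
(a)–(d): forbidden (parity).
(a)–(e): allowed.
(a)–(f): forbidden (parity, ΔJ).
(b)–(c): forbidden (ΔL, ΔJ).
(b)–(d): forbidden (parity, ΔS, ΔJ).
(b)–(e): forbidden (ΔS, ΔL, ΔJ).
(b)–(f): forbidden (parity, ΔS, ΔL, ΔJ).
(c)–(d): forbidden (ΔS).
(c)–(e): forbidden (parity, ΔS).
(c)–(f): forbidden (ΔS).
(d)–(e): allowed.
(d)–(f): forbidden (parity, ΔL).
(e)–(f): allowed.
Allowed pairs: 3 of 15.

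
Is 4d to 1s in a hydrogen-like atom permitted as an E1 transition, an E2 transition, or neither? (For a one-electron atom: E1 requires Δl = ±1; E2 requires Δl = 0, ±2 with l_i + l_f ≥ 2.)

Δl = 0 − 2 = -2; l_i + l_f = 2.
E1 (Δl = ±1): not satisfied.
E2 (Δl = 0,±2, l_i+l_f ≥ 2): satisfied.

E2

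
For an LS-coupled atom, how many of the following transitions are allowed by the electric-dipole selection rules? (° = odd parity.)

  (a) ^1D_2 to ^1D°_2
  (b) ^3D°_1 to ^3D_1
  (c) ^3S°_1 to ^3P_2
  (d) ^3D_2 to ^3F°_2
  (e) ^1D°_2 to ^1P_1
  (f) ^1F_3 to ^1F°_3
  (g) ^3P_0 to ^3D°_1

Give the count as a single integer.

7

(a) allowed
(b) allowed
(c) allowed
(d) allowed
(e) allowed
(f) allowed
(g) allowed
Total allowed: 7 of 7.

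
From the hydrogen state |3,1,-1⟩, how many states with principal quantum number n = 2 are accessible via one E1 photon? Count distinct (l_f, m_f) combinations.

1

E1 requires Δl = ±1, so l_f ∈ {0, 2}; with 0 ≤ l_f ≤ n_f−1 = 1, the allowed l_f values are {0}.
For l_f = 0: m_f ∈ {m_i−1, m_i, m_i+1} ∩ [−0, 0] = {0} → 1 state.
Total: 1.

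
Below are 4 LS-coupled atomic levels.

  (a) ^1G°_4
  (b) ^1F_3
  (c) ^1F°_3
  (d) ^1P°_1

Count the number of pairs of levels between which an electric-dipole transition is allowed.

2

(a)–(b): allowed.
(a)–(c): forbidden (parity).
(a)–(d): forbidden (parity, ΔL, ΔJ).
(b)–(c): allowed.
(b)–(d): forbidden (ΔL, ΔJ).
(c)–(d): forbidden (parity, ΔL, ΔJ).
Allowed pairs: 2 of 6.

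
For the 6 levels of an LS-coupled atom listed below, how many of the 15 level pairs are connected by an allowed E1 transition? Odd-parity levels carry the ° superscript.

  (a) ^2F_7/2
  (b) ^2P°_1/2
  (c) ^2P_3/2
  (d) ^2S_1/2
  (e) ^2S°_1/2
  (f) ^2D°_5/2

(a)–(b): forbidden (ΔL, ΔJ).
(a)–(c): forbidden (parity, ΔL, ΔJ).
(a)–(d): forbidden (parity, ΔL, ΔJ).
(a)–(e): forbidden (ΔL, ΔJ).
(a)–(f): allowed.
(b)–(c): allowed.
(b)–(d): allowed.
(b)–(e): forbidden (parity).
(b)–(f): forbidden (parity, ΔJ).
(c)–(d): forbidden (parity).
(c)–(e): allowed.
(c)–(f): allowed.
(d)–(e): forbidden (ΔL).
(d)–(f): forbidden (ΔL, ΔJ).
(e)–(f): forbidden (parity, ΔL, ΔJ).
Allowed pairs: 5 of 15.

5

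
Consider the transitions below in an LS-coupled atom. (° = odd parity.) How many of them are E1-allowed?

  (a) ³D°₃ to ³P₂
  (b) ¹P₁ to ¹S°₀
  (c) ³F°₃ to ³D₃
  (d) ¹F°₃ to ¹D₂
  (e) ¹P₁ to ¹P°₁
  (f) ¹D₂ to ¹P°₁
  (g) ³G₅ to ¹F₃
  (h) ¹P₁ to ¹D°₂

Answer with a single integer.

(a) allowed
(b) allowed
(c) allowed
(d) allowed
(e) allowed
(f) allowed
(g) forbidden (parity, ΔS, ΔJ fail)
(h) allowed
Total allowed: 7 of 8.

7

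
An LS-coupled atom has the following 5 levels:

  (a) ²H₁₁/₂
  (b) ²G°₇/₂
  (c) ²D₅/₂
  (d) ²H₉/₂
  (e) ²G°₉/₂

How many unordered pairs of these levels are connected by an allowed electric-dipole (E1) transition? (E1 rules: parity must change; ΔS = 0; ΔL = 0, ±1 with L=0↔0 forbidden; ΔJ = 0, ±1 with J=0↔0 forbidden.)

3

(a)–(b): forbidden (ΔJ).
(a)–(c): forbidden (parity, ΔL, ΔJ).
(a)–(d): forbidden (parity).
(a)–(e): allowed.
(b)–(c): forbidden (ΔL).
(b)–(d): allowed.
(b)–(e): forbidden (parity).
(c)–(d): forbidden (parity, ΔL, ΔJ).
(c)–(e): forbidden (ΔL, ΔJ).
(d)–(e): allowed.
Allowed pairs: 3 of 10.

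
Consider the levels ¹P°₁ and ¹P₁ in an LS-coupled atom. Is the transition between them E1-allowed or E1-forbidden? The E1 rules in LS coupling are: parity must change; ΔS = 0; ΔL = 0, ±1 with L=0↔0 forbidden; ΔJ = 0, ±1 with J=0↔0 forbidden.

allowed

Initial level: S=0, L=1, J=1, parity odd. Final level: S=0, L=1, J=1, parity even.
Parity must change: odd → even — ok.
ΔS = 0: S: 0 → 0 — ok.
ΔL = 0, ±1 (not L=0↔0): L: 1 → 1, ΔL = +0 — ok.
ΔJ = 0, ±1 (not J=0↔0): J: 1 → 1, ΔJ = +0 — ok.
All four E1 rules are satisfied.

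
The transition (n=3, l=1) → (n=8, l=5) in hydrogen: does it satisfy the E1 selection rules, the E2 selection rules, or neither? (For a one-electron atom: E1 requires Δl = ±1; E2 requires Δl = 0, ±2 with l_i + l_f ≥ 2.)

Δl = 5 − 1 = +4; l_i + l_f = 6.
E1 (Δl = ±1): not satisfied.
E2 (Δl = 0,±2, l_i+l_f ≥ 2): not satisfied.

neither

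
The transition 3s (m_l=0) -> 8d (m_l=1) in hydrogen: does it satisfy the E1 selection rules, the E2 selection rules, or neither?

Δl = 2 − 0 = +2; l_i + l_f = 2.
Δm_l = +1.
E1 (Δl = ±1, |Δm_l| ≤ 1): not satisfied.
E2 (Δl = 0,±2, l_i+l_f ≥ 2, |Δm_l| ≤ 2): satisfied.

E2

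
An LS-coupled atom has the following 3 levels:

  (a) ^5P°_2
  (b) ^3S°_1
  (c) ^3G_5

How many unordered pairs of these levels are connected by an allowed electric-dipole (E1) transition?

0

(a)–(b): forbidden (parity, ΔS).
(a)–(c): forbidden (ΔS, ΔL, ΔJ).
(b)–(c): forbidden (ΔL, ΔJ).
Allowed pairs: 0 of 3.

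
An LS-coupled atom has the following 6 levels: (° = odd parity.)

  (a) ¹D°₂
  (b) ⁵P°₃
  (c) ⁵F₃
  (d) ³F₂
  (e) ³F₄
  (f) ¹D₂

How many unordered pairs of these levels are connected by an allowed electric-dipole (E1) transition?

(a)–(b): forbidden (parity, ΔS).
(a)–(c): forbidden (ΔS).
(a)–(d): forbidden (ΔS).
(a)–(e): forbidden (ΔS, ΔJ).
(a)–(f): allowed.
(b)–(c): forbidden (ΔL).
(b)–(d): forbidden (ΔS, ΔL).
(b)–(e): forbidden (ΔS, ΔL).
(b)–(f): forbidden (ΔS).
(c)–(d): forbidden (parity, ΔS).
(c)–(e): forbidden (parity, ΔS).
(c)–(f): forbidden (parity, ΔS).
(d)–(e): forbidden (parity, ΔJ).
(d)–(f): forbidden (parity, ΔS).
(e)–(f): forbidden (parity, ΔS, ΔJ).
Allowed pairs: 1 of 15.

1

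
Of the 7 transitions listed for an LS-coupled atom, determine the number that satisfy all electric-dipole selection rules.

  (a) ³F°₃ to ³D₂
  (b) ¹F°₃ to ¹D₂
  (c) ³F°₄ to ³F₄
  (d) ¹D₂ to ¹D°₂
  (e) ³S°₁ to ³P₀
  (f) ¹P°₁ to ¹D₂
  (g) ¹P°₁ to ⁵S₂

(a) allowed
(b) allowed
(c) allowed
(d) allowed
(e) allowed
(f) allowed
(g) forbidden (ΔS fails)
Total allowed: 6 of 7.

6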